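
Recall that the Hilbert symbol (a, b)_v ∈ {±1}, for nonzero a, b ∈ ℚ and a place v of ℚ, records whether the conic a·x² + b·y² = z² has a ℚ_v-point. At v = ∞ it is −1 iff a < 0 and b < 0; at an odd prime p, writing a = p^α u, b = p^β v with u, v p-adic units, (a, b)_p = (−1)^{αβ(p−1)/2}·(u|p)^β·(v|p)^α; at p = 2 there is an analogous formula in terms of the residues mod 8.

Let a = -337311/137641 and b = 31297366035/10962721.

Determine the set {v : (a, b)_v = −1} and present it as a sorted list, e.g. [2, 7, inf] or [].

[13, 23]

(a, b) ≡ (-39, 115) mod (ℚ^×)²; places V = {2, 3, 5, 7, 11, 13, 23, 31, 43, 47, 53, ∞}.
(a,b)_∞: sgn(-39)=−, sgn(115)=+, so +1.
(a,b)_43: α=0, u≡31; β=-2, v≡28 (mod 43); (31|43)=+1, (28|43)=-1; sign (−1)^0·+1^-2·-1^0 = +1.
(a,b)_13: α=1, u≡4; β=2, v≡5 (mod 13); (4|13)=+1, (5|13)=-1; sign (−1)^0·+1^2·-1^1 = -1.
(a,b)_11: α=0, u≡9; β=-2, v≡9 (mod 11); (9|11)=+1, (9|11)=+1; sign (−1)^0·+1^-2·+1^0 = +1.
(a,b)_2: α=0, β=0; u≡1, v≡3 (mod 8); ε(u)ε(v)=0·1, αω(v)=0·1, βω(u)=0·0; sum ≡ 0  ⇒  +1.
(a,b)_3: α=3, u≡2; β=6, v≡1 (mod 3); (2|3)=-1, (1|3)=+1; sign (−1)^0·-1^6·+1^3 = +1.
(a,b)_47: α=0, u≡21; β=2, v≡32 (mod 47); (21|47)=+1, (32|47)=+1; sign (−1)^0·+1^2·+1^0 = +1.
(a,b)_23: α=0, u≡11; β=1, v≡19 (mod 23); (11|23)=-1, (19|23)=-1; sign (−1)^0·-1^1·-1^0 = -1.
(a,b)_31: α=2, u≡21; β=0, v≡17 (mod 31); (21|31)=-1, (17|31)=-1; sign (−1)^0·-1^0·-1^2 = +1.
(a,b)_5: α=0, u≡4; β=1, v≡2 (mod 5); (4|5)=+1, (2|5)=-1; sign (−1)^0·+1^1·-1^0 = +1.
(a,b)_53: α=-2, u≡18; β=0, v≡42 (mod 53); (18|53)=-1, (42|53)=+1; sign (−1)^0·-1^0·+1^-2 = +1.
(a,b)_7: α=-2, u≡6; β=-2, v≡6 (mod 7); (6|7)=-1, (6|7)=-1; sign (−1)^0·-1^-2·-1^-2 = +1.
|Ram(-39, 115)| = 2, even; anisotropic at {13, 23}.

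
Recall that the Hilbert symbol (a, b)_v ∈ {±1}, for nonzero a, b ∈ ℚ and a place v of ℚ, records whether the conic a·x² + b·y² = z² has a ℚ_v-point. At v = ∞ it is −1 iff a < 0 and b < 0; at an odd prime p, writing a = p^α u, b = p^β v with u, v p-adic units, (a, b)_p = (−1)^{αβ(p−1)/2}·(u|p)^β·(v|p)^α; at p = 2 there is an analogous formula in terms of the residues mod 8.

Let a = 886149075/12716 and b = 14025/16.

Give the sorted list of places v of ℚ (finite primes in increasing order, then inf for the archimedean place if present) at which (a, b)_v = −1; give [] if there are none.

Mod squares: a ≡ 162393, b ≡ 561. Check v ∈ {∞, 2, 3, 5, 7, 11, 17, 19, 37}.
v=5: a=5^2·(≡3), b=5^2·(≡1) mod 5; (3|5)=-1, (1|5)=+1; (−1)^{2·2·2}·(-1)^2·(+1)^2 = +1.
v=19: a=19^1·(≡6), b=19^0·(≡18) mod 19; (6|19)=+1, (18|19)=-1; (−1)^{1·0·9}·(+1)^0·(-1)^1 = -1.
v=37: a=37^1·(≡32), b=37^0·(≡14) mod 37; (32|37)=-1, (14|37)=-1; (−1)^{1·0·18}·(-1)^0·(-1)^1 = -1.
v=2: v_2(a)=-2, v_2(b)=-4; units ≡ 1, 1 (mod 8); ε·ε+αω+βω = 0·0+-2·0+-4·0 ≡ 0  ⇒  (a,b)_2 = +1.
v=17: a=17^-2·(≡2), b=17^1·(≡8) mod 17; (2|17)=+1, (8|17)=+1; (−1)^{-2·1·8}·(+1)^1·(+1)^-2 = +1.
v=11: a=11^-1·(≡9), b=11^1·(≡2) mod 11; (9|11)=+1, (2|11)=-1; (−1)^{-1·1·5}·(+1)^1·(-1)^-1 = +1.
v=∞: 162393 > 0 and 561 > 0  ⇒  (a,b)_∞ = +1.
v=3: a=3^1·(≡2), b=3^1·(≡1) mod 3; (2|3)=-1, (1|3)=+1; (−1)^{1·1·1}·(-1)^1·(+1)^1 = +1.
v=7: a=7^5·(≡2), b=7^0·(≡2) mod 7; (2|7)=+1, (2|7)=+1; (−1)^{5·0·3}·(+1)^0·(+1)^5 = +1.
Ram(162393, 561) = {19, 37}; no ℚ_19-point on the conic.

[19, 37]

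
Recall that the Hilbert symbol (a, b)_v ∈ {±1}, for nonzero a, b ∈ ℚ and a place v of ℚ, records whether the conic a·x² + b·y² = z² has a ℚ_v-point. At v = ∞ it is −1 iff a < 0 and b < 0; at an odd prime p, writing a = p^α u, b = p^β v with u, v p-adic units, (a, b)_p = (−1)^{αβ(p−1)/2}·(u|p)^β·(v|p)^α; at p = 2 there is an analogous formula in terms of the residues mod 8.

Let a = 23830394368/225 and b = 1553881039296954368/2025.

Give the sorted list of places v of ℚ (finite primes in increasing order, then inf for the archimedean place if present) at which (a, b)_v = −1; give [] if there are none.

Mod squares: a ≡ 22, b ≡ 2618. Check v ∈ {∞, 2, 3, 5, 7, 11, 13, 17}.
v=17: a=17^2·(≡5), b=17^1·(≡15) mod 17; (5|17)=-1, (15|17)=+1; (−1)^{2·1·8}·(-1)^1·(+1)^2 = -1.
v=3: a=3^-2·(≡1), b=3^-4·(≡2) mod 3; (1|3)=+1, (2|3)=-1; (−1)^{-2·-4·1}·(+1)^-4·(-1)^-2 = +1.
v=13: a=13^0·(≡10), b=13^2·(≡5) mod 13; (10|13)=+1, (5|13)=-1; (−1)^{0·2·6}·(+1)^2·(-1)^0 = +1.
v=5: a=5^-2·(≡2), b=5^-2·(≡3) mod 5; (2|5)=-1, (3|5)=-1; (−1)^{-2·-2·2}·(-1)^-2·(-1)^-2 = +1.
v=∞: 22 > 0 and 2618 > 0  ⇒  (a,b)_∞ = +1.
v=11: a=11^5·(≡8), b=11^9·(≡8) mod 11; (8|11)=-1, (8|11)=-1; (−1)^{5·9·5}·(-1)^9·(-1)^5 = -1.
v=7: a=7^0·(≡4), b=7^1·(≡5) mod 7; (4|7)=+1, (5|7)=-1; (−1)^{0·1·3}·(+1)^1·(-1)^0 = +1.
v=2: v_2(a)=9, v_2(b)=15; units ≡ 3, 5 (mod 8); ε·ε+αω+βω = 1·0+9·1+15·1 ≡ 0  ⇒  (a,b)_2 = +1.
|Ram(22, 2618)| = 2, even; anisotropic at {11, 17}.

[11, 17]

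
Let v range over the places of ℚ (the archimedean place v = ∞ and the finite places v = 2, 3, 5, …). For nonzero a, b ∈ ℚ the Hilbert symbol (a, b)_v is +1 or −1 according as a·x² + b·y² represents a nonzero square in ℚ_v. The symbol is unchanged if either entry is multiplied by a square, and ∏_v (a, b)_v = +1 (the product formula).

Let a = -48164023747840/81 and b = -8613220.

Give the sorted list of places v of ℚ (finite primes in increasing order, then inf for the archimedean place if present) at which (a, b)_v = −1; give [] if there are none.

[2, 5, 17, inf]

Mod squares: a ≡ -85, b ≡ -43945. Check v ∈ {∞, 2, 3, 5, 7, 11, 13, 17, 47}.
v=47: a=47^2·(≡3), b=47^1·(≡40) mod 47; (3|47)=+1, (40|47)=-1; (−1)^{2·1·23}·(+1)^1·(-1)^2 = +1.
v=17: a=17^1·(≡12), b=17^1·(≡8) mod 17; (12|17)=-1, (8|17)=+1; (−1)^{1·1·8}·(-1)^1·(+1)^1 = -1.
v=5: a=5^1·(≡2), b=5^1·(≡1) mod 5; (2|5)=-1, (1|5)=+1; (−1)^{1·1·2}·(-1)^1·(+1)^1 = -1.
v=2: v_2(a)=8, v_2(b)=2; units ≡ 3, 7 (mod 8); ε·ε+αω+βω = 1·1+8·0+2·1 ≡ 1  ⇒  (a,b)_2 = -1.
v=∞: -85 < 0 and -43945 < 0  ⇒  (a,b)_∞ = -1.
v=11: a=11^2·(≡9), b=11^1·(≡4) mod 11; (9|11)=+1, (4|11)=+1; (−1)^{2·1·5}·(+1)^1·(+1)^2 = +1.
v=3: a=3^-4·(≡2), b=3^0·(≡2) mod 3; (2|3)=-1, (2|3)=-1; (−1)^{-4·0·1}·(-1)^0·(-1)^-4 = +1.
v=7: a=7^2·(≡6), b=7^2·(≡4) mod 7; (6|7)=-1, (4|7)=+1; (−1)^{2·2·3}·(-1)^2·(+1)^2 = +1.
v=13: a=13^2·(≡8), b=13^0·(≡8) mod 13; (8|13)=-1, (8|13)=-1; (−1)^{2·0·6}·(-1)^0·(-1)^2 = +1.
|Ram(-85, -43945)| = 4, even; anisotropic at {2, 5, 17, ∞}.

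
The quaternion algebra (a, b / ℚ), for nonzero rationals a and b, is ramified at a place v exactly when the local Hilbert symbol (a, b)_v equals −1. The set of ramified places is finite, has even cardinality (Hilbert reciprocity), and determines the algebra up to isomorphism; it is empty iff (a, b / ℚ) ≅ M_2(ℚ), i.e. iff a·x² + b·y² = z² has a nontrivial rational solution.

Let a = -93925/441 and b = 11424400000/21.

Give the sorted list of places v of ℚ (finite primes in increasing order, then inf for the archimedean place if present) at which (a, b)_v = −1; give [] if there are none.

Mod squares: a ≡ -13, b ≡ 210. Check v ∈ {∞, 2, 3, 5, 7, 13, 17}.
v=13: a=13^1·(≡10), b=13^4·(≡2) mod 13; (10|13)=+1, (2|13)=-1; (−1)^{1·4·6}·(+1)^4·(-1)^1 = -1.
v=2: v_2(a)=0, v_2(b)=7; units ≡ 3, 1 (mod 8); ε·ε+αω+βω = 1·0+0·0+7·1 ≡ 1  ⇒  (a,b)_2 = -1.
v=17: a=17^2·(≡2), b=17^0·(≡6) mod 17; (2|17)=+1, (6|17)=-1; (−1)^{2·0·8}·(+1)^0·(-1)^2 = +1.
v=7: a=7^-2·(≡4), b=7^-1·(≡2) mod 7; (4|7)=+1, (2|7)=+1; (−1)^{-2·-1·3}·(+1)^-1·(+1)^-2 = +1.
v=∞: -13 < 0 and 210 > 0  ⇒  (a,b)_∞ = +1.
v=3: a=3^-2·(≡2), b=3^-1·(≡1) mod 3; (2|3)=-1, (1|3)=+1; (−1)^{-2·-1·1}·(-1)^-1·(+1)^-2 = -1.
v=5: a=5^2·(≡3), b=5^5·(≡3) mod 5; (3|5)=-1, (3|5)=-1; (−1)^{2·5·2}·(-1)^5·(-1)^2 = -1.
|Ram(-13, 210)| = 4, even; anisotropic at {2, 3, 5, 13}.

[2, 3, 5, 13]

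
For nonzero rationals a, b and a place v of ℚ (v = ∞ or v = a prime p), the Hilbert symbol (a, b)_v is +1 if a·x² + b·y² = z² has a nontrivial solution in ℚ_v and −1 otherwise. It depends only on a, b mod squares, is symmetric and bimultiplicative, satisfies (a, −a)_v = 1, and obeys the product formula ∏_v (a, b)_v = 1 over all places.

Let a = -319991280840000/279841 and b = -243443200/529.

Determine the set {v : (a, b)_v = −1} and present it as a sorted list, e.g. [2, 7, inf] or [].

(a, b) ≡ (-2261, -38038) mod (ℚ^×)²; places V = {2, 3, 5, 7, 11, 13, 17, 19, 23, ∞}.
(a,b)_13: α=0, u≡12; β=1, v≡1 (mod 13); (12|13)=+1, (1|13)=+1; sign (−1)^0·+1^1·+1^0 = +1.
(a,b)_23: α=-4, u≡4; β=-2, v≡1 (mod 23); (4|23)=+1, (1|23)=+1; sign (−1)^0·+1^-2·+1^-4 = +1.
(a,b)_11: α=2, u≡5; β=1, v≡8 (mod 11); (5|11)=+1, (8|11)=-1; sign (−1)^0·+1^1·-1^2 = +1.
(a,b)_3: α=4, u≡1; β=0, v≡2 (mod 3); (1|3)=+1, (2|3)=-1; sign (−1)^0·+1^0·-1^4 = +1.
(a,b)_17: α=1, u≡7; β=0, v≡15 (mod 17); (7|17)=-1, (15|17)=+1; sign (−1)^0·-1^0·+1^1 = +1.
(a,b)_5: α=4, u≡1; β=2, v≡3 (mod 5); (1|5)=+1, (3|5)=-1; sign (−1)^0·+1^2·-1^4 = +1.
(a,b)_7: α=1, u≡3; β=1, v≡6 (mod 7); (3|7)=-1, (6|7)=-1; sign (−1)^1·-1^1·-1^1 = -1.
(a,b)_∞: sgn(-2261)=−, sgn(-38038)=−, so -1.
(a,b)_2: α=6, β=9; u≡3, v≡5 (mod 8); ε(u)ε(v)=1·0, αω(v)=6·1, βω(u)=9·1; sum ≡ 1  ⇒  -1.
(a,b)_19: α=3, u≡2; β=1, v≡12 (mod 19); (2|19)=-1, (12|19)=-1; sign (−1)^1·-1^1·-1^3 = -1.
Ram(-2261, -38038) = {2, 7, 19, ∞}; no ℚ_2-point on the conic.

[2, 7, 19, inf]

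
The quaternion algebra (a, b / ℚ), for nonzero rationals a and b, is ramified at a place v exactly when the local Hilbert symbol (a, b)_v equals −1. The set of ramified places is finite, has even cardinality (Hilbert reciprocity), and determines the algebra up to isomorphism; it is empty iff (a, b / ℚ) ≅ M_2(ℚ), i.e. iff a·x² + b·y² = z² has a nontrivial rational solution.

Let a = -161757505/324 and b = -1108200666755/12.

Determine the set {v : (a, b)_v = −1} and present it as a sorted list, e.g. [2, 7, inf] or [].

(a, b) ≡ (-957145, -19672201185) mod (ℚ^×)²; places V = {2, 3, 5, 7, 13, 17, 23, 29, 31, 41, ∞}.
(a,b)_∞: sgn(-957145)=−, sgn(-19672201185)=−, so -1.
(a,b)_17: α=0, u≡11; β=1, v≡11 (mod 17); (11|17)=-1, (11|17)=-1; sign (−1)^0·-1^1·-1^0 = -1.
(a,b)_7: α=1, u≡5; β=1, v≡3 (mod 7); (5|7)=-1, (3|7)=-1; sign (−1)^1·-1^1·-1^1 = -1.
(a,b)_41: α=1, u≡20; β=1, v≡28 (mod 41); (20|41)=+1, (28|41)=-1; sign (−1)^0·+1^1·-1^1 = -1.
(a,b)_13: α=2, u≡7; β=3, v≡10 (mod 13); (7|13)=-1, (10|13)=+1; sign (−1)^0·-1^3·+1^2 = -1.
(a,b)_29: α=1, u≡3; β=1, v≡16 (mod 29); (3|29)=-1, (16|29)=+1; sign (−1)^0·-1^1·+1^1 = -1.
(a,b)_5: α=1, u≡1; β=1, v≡2 (mod 5); (1|5)=+1, (2|5)=-1; sign (−1)^0·+1^1·-1^1 = -1.
(a,b)_2: α=-2, β=-2; u≡7, v≡7 (mod 8); ε(u)ε(v)=1·1, αω(v)=-2·0, βω(u)=-2·0; sum ≡ 1  ⇒  -1.
(a,b)_23: α=1, u≡14; β=1, v≡16 (mod 23); (14|23)=-1, (16|23)=+1; sign (−1)^1·-1^1·+1^1 = +1.
(a,b)_31: α=0, u≡11; β=1, v≡10 (mod 31); (11|31)=-1, (10|31)=+1; sign (−1)^0·-1^1·+1^0 = -1.
(a,b)_3: α=-4, u≡2; β=-1, v≡1 (mod 3); (2|3)=-1, (1|3)=+1; sign (−1)^0·-1^-1·+1^-4 = -1.
|Ram(-957145, -19672201185)| = 10, even; anisotropic at {2, 3, 5, 7, 13, 17, 29, 31, 41, ∞}.

[2, 3, 5, 7, 13, 17, 29, 31, 41, inf]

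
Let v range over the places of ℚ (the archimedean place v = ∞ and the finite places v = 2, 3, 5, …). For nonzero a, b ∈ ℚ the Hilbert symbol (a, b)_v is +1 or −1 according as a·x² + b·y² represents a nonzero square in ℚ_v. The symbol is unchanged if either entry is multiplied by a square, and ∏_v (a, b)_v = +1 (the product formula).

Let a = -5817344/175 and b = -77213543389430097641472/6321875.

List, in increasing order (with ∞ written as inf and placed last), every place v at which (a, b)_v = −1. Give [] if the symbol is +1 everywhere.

(a, b) ≡ (-39767, -455) mod (ℚ^×)²; places V = {2, 3, 5, 7, 13, 17, 19, 23, ∞}.
(a,b)_19: α=1, u≡7; β=2, v≡17 (mod 19); (7|19)=+1, (17|19)=+1; sign (−1)^0·+1^2·+1^1 = +1.
(a,b)_17: α=0, u≡1; β=-2, v≡4 (mod 17); (1|17)=+1, (4|17)=+1; sign (−1)^0·+1^-2·+1^0 = +1.
(a,b)_2: α=10, β=32; u≡1, v≡1 (mod 8); ε(u)ε(v)=0·0, αω(v)=10·0, βω(u)=32·0; sum ≡ 0  ⇒  +1.
(a,b)_13: α=1, u≡4; β=3, v≡9 (mod 13); (4|13)=+1, (9|13)=+1; sign (−1)^0·+1^3·+1^1 = +1.
(a,b)_3: α=0, u≡1; β=4, v≡1 (mod 3); (1|3)=+1, (1|3)=+1; sign (−1)^0·+1^4·+1^0 = +1.
(a,b)_7: α=-1, u≡5; β=-1, v≡5 (mod 7); (5|7)=-1, (5|7)=-1; sign (−1)^1·-1^-1·-1^-1 = -1.
(a,b)_5: α=-2, u≡3; β=-5, v≡1 (mod 5); (3|5)=-1, (1|5)=+1; sign (−1)^0·-1^-5·+1^-2 = -1.
(a,b)_23: α=1, u≡15; β=4, v≡7 (mod 23); (15|23)=-1, (7|23)=-1; sign (−1)^0·-1^4·-1^1 = -1.
(a,b)_∞: sgn(-39767)=−, sgn(-455)=−, so -1.
|Ram(-39767, -455)| = 4, even; anisotropic at {5, 7, 23, ∞}.

[5, 7, 23, inf]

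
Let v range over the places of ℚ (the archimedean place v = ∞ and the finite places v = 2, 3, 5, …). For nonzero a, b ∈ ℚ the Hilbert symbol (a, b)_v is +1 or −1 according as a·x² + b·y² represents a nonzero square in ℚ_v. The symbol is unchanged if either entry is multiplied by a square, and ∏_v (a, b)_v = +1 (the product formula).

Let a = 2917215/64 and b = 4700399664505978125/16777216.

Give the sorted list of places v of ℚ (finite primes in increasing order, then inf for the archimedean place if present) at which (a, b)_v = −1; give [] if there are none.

(a, b) ≡ (15, 165) mod (ℚ^×)²; places V = {2, 3, 5, 7, 11, ∞}.
(a,b)_2: α=-6, β=-24; u≡7, v≡5 (mod 8); ε(u)ε(v)=1·0, αω(v)=-6·1, βω(u)=-24·0; sum ≡ 0  ⇒  +1.
(a,b)_3: α=5, u≡2; β=19, v≡1 (mod 3); (2|3)=-1, (1|3)=+1; sign (−1)^1·-1^19·+1^5 = +1.
(a,b)_7: α=4, u≡4; β=6, v≡1 (mod 7); (4|7)=+1, (1|7)=+1; sign (−1)^0·+1^6·+1^4 = +1.
(a,b)_11: α=0, u≡9; β=1, v≡1 (mod 11); (9|11)=+1, (1|11)=+1; sign (−1)^0·+1^1·+1^0 = +1.
(a,b)_∞: sgn(15)=+, sgn(165)=+, so +1.
(a,b)_5: α=1, u≡2; β=5, v≡3 (mod 5); (2|5)=-1, (3|5)=-1; sign (−1)^0·-1^5·-1^1 = +1.
Ram(a, b) = ∅: the form 15·x² + 165·y² − z² is isotropic over every ℚ_v, so by Hasse–Minkowski it is isotropic over ℚ.

[]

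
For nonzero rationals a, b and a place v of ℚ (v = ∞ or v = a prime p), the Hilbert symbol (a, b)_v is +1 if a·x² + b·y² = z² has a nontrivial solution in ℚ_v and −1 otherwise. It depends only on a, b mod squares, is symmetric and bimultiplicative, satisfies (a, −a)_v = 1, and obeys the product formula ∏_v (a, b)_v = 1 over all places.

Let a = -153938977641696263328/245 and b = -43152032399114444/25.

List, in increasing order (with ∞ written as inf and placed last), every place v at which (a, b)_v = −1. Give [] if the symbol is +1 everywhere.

(a, b) ≡ (-92690, -14746979) mod (ℚ^×)²; places V = {2, 3, 5, 7, 13, 17, 23, 31, 37, 43, ∞}.
(a,b)_3: α=4, u≡1; β=0, v≡1 (mod 3); (1|3)=+1, (1|3)=+1; sign (−1)^0·+1^0·+1^4 = +1.
(a,b)_∞: sgn(-92690)=−, sgn(-14746979)=−, so -1.
(a,b)_31: α=1, u≡17; β=1, v≡23 (mod 31); (17|31)=-1, (23|31)=-1; sign (−1)^1·-1^1·-1^1 = -1.
(a,b)_23: α=1, u≡3; β=1, v≡19 (mod 23); (3|23)=+1, (19|23)=-1; sign (−1)^1·+1^1·-1^1 = +1.
(a,b)_37: α=4, u≡8; β=3, v≡7 (mod 37); (8|37)=-1, (7|37)=+1; sign (−1)^0·-1^3·+1^4 = -1.
(a,b)_17: α=0, u≡6; β=2, v≡6 (mod 17); (6|17)=-1, (6|17)=-1; sign (−1)^0·-1^2·-1^0 = +1.
(a,b)_5: α=-1, u≡3; β=-2, v≡1 (mod 5); (3|5)=-1, (1|5)=+1; sign (−1)^0·-1^-2·+1^-1 = +1.
(a,b)_43: α=4, u≡37; β=3, v≡21 (mod 43); (37|43)=-1, (21|43)=+1; sign (−1)^0·-1^3·+1^4 = -1.
(a,b)_2: α=5, β=2; u≡7, v≡5 (mod 8); ε(u)ε(v)=1·0, αω(v)=5·1, βω(u)=2·0; sum ≡ 1  ⇒  -1.
(a,b)_7: α=-2, u≡2; β=0, v≡5 (mod 7); (2|7)=+1, (5|7)=-1; sign (−1)^0·+1^0·-1^-2 = +1.
(a,b)_13: α=1, u≡8; β=1, v≡3 (mod 13); (8|13)=-1, (3|13)=+1; sign (−1)^0·-1^1·+1^1 = -1.
(-92690, -14746979 / ℚ) ramifies at {2, 13, 31, 37, 43, ∞}: a division algebra.

[2, 13, 31, 37, 43, inf]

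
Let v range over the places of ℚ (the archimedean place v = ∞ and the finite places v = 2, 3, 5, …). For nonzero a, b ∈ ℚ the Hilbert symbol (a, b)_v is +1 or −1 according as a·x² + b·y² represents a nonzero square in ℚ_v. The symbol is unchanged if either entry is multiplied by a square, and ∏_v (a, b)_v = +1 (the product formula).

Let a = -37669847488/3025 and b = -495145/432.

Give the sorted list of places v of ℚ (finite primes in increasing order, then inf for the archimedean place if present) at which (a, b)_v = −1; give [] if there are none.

[3, 5, 23, 43, 47, inf]

Mod squares: a ≡ -1630447, b ≡ -30315. Check v ∈ {∞, 2, 3, 5, 7, 11, 13, 19, 23, 41, 43, 47}.
v=7: a=7^1·(≡2), b=7^2·(≡2) mod 7; (2|7)=+1, (2|7)=+1; (−1)^{1·2·3}·(+1)^2·(+1)^1 = +1.
v=2: v_2(a)=6, v_2(b)=-4; units ≡ 1, 5 (mod 8); ε·ε+αω+βω = 0·0+6·1+-4·0 ≡ 0  ⇒  (a,b)_2 = +1.
v=∞: -1630447 < 0 and -30315 < 0  ⇒  (a,b)_∞ = -1.
v=43: a=43^0·(≡32), b=43^1·(≡26) mod 43; (32|43)=-1, (26|43)=-1; (−1)^{0·1·21}·(-1)^1·(-1)^0 = -1.
v=13: a=13^1·(≡6), b=13^0·(≡4) mod 13; (6|13)=-1, (4|13)=+1; (−1)^{1·0·6}·(-1)^0·(+1)^1 = +1.
v=3: a=3^0·(≡2), b=3^-3·(≡2) mod 3; (2|3)=-1, (2|3)=-1; (−1)^{0·-3·1}·(-1)^-3·(-1)^0 = -1.
v=23: a=23^1·(≡20), b=23^0·(≡14) mod 23; (20|23)=-1, (14|23)=-1; (−1)^{1·0·11}·(-1)^0·(-1)^1 = -1.
v=19: a=19^3·(≡8), b=19^0·(≡1) mod 19; (8|19)=-1, (1|19)=+1; (−1)^{3·0·9}·(-1)^0·(+1)^3 = +1.
v=47: a=47^0·(≡20), b=47^1·(≡41) mod 47; (20|47)=-1, (41|47)=-1; (−1)^{0·1·23}·(-1)^1·(-1)^0 = -1.
v=5: a=5^-2·(≡2), b=5^1·(≡3) mod 5; (2|5)=-1, (3|5)=-1; (−1)^{-2·1·2}·(-1)^1·(-1)^-2 = -1.
v=41: a=41^1·(≡34), b=41^0·(≡8) mod 41; (34|41)=-1, (8|41)=+1; (−1)^{1·0·20}·(-1)^0·(+1)^1 = +1.
v=11: a=11^-2·(≡8), b=11^0·(≡3) mod 11; (8|11)=-1, (3|11)=+1; (−1)^{-2·0·5}·(-1)^0·(+1)^-2 = +1.
(-1630447, -30315 / ℚ) ramifies at {3, 5, 23, 43, 47, ∞}: a division algebra.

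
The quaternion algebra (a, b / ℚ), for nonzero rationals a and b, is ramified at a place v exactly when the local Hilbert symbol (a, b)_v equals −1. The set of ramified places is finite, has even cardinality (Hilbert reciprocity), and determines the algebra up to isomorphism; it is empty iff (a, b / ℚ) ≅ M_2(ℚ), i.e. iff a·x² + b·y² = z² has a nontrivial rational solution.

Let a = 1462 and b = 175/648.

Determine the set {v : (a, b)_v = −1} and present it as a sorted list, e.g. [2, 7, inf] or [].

(a, b) ≡ (1462, 14) mod (ℚ^×)²; places V = {2, 3, 5, 7, 17, 43, ∞}.
(a,b)_2: α=1, β=-3; u≡3, v≡7 (mod 8); ε(u)ε(v)=1·1, αω(v)=1·0, βω(u)=-3·1; sum ≡ 0  ⇒  +1.
(a,b)_3: α=0, u≡1; β=-4, v≡2 (mod 3); (1|3)=+1, (2|3)=-1; sign (−1)^0·+1^-4·-1^0 = +1.
(a,b)_5: α=0, u≡2; β=2, v≡4 (mod 5); (2|5)=-1, (4|5)=+1; sign (−1)^0·-1^2·+1^0 = +1.
(a,b)_17: α=1, u≡1; β=0, v≡11 (mod 17); (1|17)=+1, (11|17)=-1; sign (−1)^0·+1^0·-1^1 = -1.
(a,b)_∞: sgn(1462)=+, sgn(14)=+, so +1.
(a,b)_7: α=0, u≡6; β=1, v≡1 (mod 7); (6|7)=-1, (1|7)=+1; sign (−1)^0·-1^1·+1^0 = -1.
(a,b)_43: α=1, u≡34; β=0, v≡1 (mod 43); (34|43)=-1, (1|43)=+1; sign (−1)^0·-1^0·+1^1 = +1.
Ram(1462, 14) = {7, 17}; no ℚ_7-point on the conic.

[7, 17]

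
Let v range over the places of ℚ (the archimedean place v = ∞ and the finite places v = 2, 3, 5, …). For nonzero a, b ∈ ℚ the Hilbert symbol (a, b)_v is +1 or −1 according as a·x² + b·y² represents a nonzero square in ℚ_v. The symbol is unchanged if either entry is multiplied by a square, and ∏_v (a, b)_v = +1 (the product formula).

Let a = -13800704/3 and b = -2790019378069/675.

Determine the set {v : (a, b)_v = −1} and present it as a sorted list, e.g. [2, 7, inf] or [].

Mod squares: a ≡ -161727, b ≡ -1411714983. Check v ∈ {∞, 2, 3, 5, 7, 11, 29, 31, 37, 43, 47}.
v=3: a=3^-1·(≡1), b=3^-3·(≡2) mod 3; (1|3)=+1, (2|3)=-1; (−1)^{-1·-3·1}·(+1)^-3·(-1)^-1 = +1.
v=5: a=5^0·(≡2), b=5^-2·(≡3) mod 5; (2|5)=-1, (3|5)=-1; (−1)^{0·-2·2}·(-1)^-2·(-1)^0 = +1.
v=47: a=47^1·(≡8), b=47^1·(≡16) mod 47; (8|47)=+1, (16|47)=+1; (−1)^{1·1·23}·(+1)^1·(+1)^1 = -1.
v=7: a=7^0·(≡2), b=7^3·(≡1) mod 7; (2|7)=+1, (1|7)=+1; (−1)^{0·3·3}·(+1)^3·(+1)^0 = +1.
v=43: a=43^0·(≡20), b=43^1·(≡26) mod 43; (20|43)=-1, (26|43)=-1; (−1)^{0·1·21}·(-1)^1·(-1)^0 = -1.
v=31: a=31^1·(≡23), b=31^1·(≡13) mod 31; (23|31)=-1, (13|31)=-1; (−1)^{1·1·15}·(-1)^1·(-1)^1 = -1.
v=2: v_2(a)=8, v_2(b)=0; units ≡ 1, 1 (mod 8); ε·ε+αω+βω = 0·0+8·0+0·0 ≡ 0  ⇒  (a,b)_2 = +1.
v=37: a=37^1·(≡14), b=37^1·(≡5) mod 37; (14|37)=-1, (5|37)=-1; (−1)^{1·1·18}·(-1)^1·(-1)^1 = +1.
v=11: a=11^0·(≡2), b=11^2·(≡4) mod 11; (2|11)=-1, (4|11)=+1; (−1)^{0·2·5}·(-1)^2·(+1)^0 = +1.
v=29: a=29^0·(≡16), b=29^1·(≡14) mod 29; (16|29)=+1, (14|29)=-1; (−1)^{0·1·14}·(+1)^1·(-1)^0 = +1.
v=∞: -161727 < 0 and -1411714983 < 0  ⇒  (a,b)_∞ = -1.
(-161727, -1411714983 / ℚ) ramifies at {31, 43, 47, ∞}: a division algebra.

[31, 43, 47, inf]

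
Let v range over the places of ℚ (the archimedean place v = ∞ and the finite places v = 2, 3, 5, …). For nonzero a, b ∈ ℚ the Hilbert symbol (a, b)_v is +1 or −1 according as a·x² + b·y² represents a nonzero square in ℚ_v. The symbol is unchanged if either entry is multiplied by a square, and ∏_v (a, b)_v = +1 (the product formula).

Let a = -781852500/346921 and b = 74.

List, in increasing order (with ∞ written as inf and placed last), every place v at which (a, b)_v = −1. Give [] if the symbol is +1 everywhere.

[2, 3, 11, 37]

Mod squares: a ≡ -429, b ≡ 74. Check v ∈ {∞, 2, 3, 5, 11, 13, 19, 31, 37}.
v=5: a=5^4·(≡1), b=5^0·(≡4) mod 5; (1|5)=+1, (4|5)=+1; (−1)^{4·0·2}·(+1)^0·(+1)^4 = +1.
v=13: a=13^1·(≡8), b=13^0·(≡9) mod 13; (8|13)=-1, (9|13)=+1; (−1)^{1·0·6}·(-1)^0·(+1)^1 = +1.
v=19: a=19^-2·(≡18), b=19^0·(≡17) mod 19; (18|19)=-1, (17|19)=+1; (−1)^{-2·0·9}·(-1)^0·(+1)^-2 = +1.
v=37: a=37^0·(≡22), b=37^1·(≡2) mod 37; (22|37)=-1, (2|37)=-1; (−1)^{0·1·18}·(-1)^1·(-1)^0 = -1.
v=3: a=3^7·(≡1), b=3^0·(≡2) mod 3; (1|3)=+1, (2|3)=-1; (−1)^{7·0·1}·(+1)^0·(-1)^7 = -1.
v=2: v_2(a)=2, v_2(b)=1; units ≡ 3, 5 (mod 8); ε·ε+αω+βω = 1·0+2·1+1·1 ≡ 1  ⇒  (a,b)_2 = -1.
v=∞: -429 < 0 and 74 > 0  ⇒  (a,b)_∞ = +1.
v=31: a=31^-2·(≡18), b=31^0·(≡12) mod 31; (18|31)=+1, (12|31)=-1; (−1)^{-2·0·15}·(+1)^0·(-1)^-2 = +1.
v=11: a=11^1·(≡4), b=11^0·(≡8) mod 11; (4|11)=+1, (8|11)=-1; (−1)^{1·0·5}·(+1)^0·(-1)^1 = -1.
Ram(-429, 74) = {2, 3, 11, 37}; no ℚ_2-point on the conic.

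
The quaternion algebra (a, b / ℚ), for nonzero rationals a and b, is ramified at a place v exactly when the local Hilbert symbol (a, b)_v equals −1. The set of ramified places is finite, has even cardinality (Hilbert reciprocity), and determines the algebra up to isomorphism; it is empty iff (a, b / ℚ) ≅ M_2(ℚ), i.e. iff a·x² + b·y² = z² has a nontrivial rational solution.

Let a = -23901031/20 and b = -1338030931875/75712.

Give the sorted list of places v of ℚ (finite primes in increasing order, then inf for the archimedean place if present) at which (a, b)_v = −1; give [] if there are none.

(a, b) ≡ (-124355, -357) mod (ℚ^×)²; places V = {2, 3, 5, 7, 11, 13, 17, 19, 31, ∞}.
(a,b)_3: α=0, u≡1; β=1, v≡1 (mod 3); (1|3)=+1, (1|3)=+1; sign (−1)^0·+1^1·+1^0 = +1.
(a,b)_13: α=0, u≡4; β=-2, v≡2 (mod 13); (4|13)=+1, (2|13)=-1; sign (−1)^0·+1^-2·-1^0 = +1.
(a,b)_∞: sgn(-124355)=−, sgn(-357)=−, so -1.
(a,b)_19: α=1, u≡3; β=2, v≡4 (mod 19); (3|19)=-1, (4|19)=+1; sign (−1)^0·-1^2·+1^1 = +1.
(a,b)_11: α=1, u≡1; β=2, v≡2 (mod 11); (1|11)=+1, (2|11)=-1; sign (−1)^0·+1^2·-1^1 = -1.
(a,b)_5: α=-1, u≡1; β=4, v≡2 (mod 5); (1|5)=+1, (2|5)=-1; sign (−1)^0·+1^4·-1^-1 = -1.
(a,b)_2: α=-2, β=-6; u≡5, v≡3 (mod 8); ε(u)ε(v)=0·1, αω(v)=-2·1, βω(u)=-6·1; sum ≡ 0  ⇒  +1.
(a,b)_7: α=1, u≡1; β=-1, v≡6 (mod 7); (1|7)=+1, (6|7)=-1; sign (−1)^1·+1^-1·-1^1 = +1.
(a,b)_31: α=2, u≡29; β=2, v≡11 (mod 31); (29|31)=-1, (11|31)=-1; sign (−1)^0·-1^2·-1^2 = +1.
(a,b)_17: α=1, u≡14; β=1, v≡9 (mod 17); (14|17)=-1, (9|17)=+1; sign (−1)^0·-1^1·+1^1 = -1.
Ram(-124355, -357) = {5, 11, 17, ∞}; no ℚ_5-point on the conic.

[5, 11, 17, inf]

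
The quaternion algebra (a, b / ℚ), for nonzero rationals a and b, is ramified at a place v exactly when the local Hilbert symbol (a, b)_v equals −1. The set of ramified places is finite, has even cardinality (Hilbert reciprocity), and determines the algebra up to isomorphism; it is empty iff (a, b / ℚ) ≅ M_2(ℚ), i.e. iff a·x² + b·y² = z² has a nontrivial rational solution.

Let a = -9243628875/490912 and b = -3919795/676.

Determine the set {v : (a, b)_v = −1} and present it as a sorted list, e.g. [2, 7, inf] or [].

[2, 3, 5, 19, 29, inf]

Mod squares: a ≡ -11310, b ≡ -32395. Check v ∈ {∞, 2, 3, 5, 11, 13, 17, 19, 23, 29, 31}.
v=11: a=11^0·(≡9), b=11^3·(≡5) mod 11; (9|11)=+1, (5|11)=+1; (−1)^{0·3·5}·(+1)^3·(+1)^0 = +1.
v=29: a=29^-1·(≡1), b=29^0·(≡15) mod 29; (1|29)=+1, (15|29)=-1; (−1)^{-1·0·14}·(+1)^0·(-1)^-1 = -1.
v=13: a=13^1·(≡9), b=13^-2·(≡1) mod 13; (9|13)=+1, (1|13)=+1; (−1)^{1·-2·6}·(+1)^-2·(+1)^1 = +1.
v=17: a=17^2·(≡10), b=17^0·(≡5) mod 17; (10|17)=-1, (5|17)=-1; (−1)^{2·0·8}·(-1)^0·(-1)^2 = +1.
v=∞: -11310 < 0 and -32395 < 0  ⇒  (a,b)_∞ = -1.
v=5: a=5^3·(≡2), b=5^1·(≡1) mod 5; (2|5)=-1, (1|5)=+1; (−1)^{3·1·2}·(-1)^1·(+1)^3 = -1.
v=23: a=23^-2·(≡4), b=23^0·(≡8) mod 23; (4|23)=+1, (8|23)=+1; (−1)^{-2·0·11}·(+1)^0·(+1)^-2 = +1.
v=3: a=3^9·(≡1), b=3^0·(≡2) mod 3; (1|3)=+1, (2|3)=-1; (−1)^{9·0·1}·(+1)^0·(-1)^9 = -1.
v=2: v_2(a)=-5, v_2(b)=-2; units ≡ 1, 5 (mod 8); ε·ε+αω+βω = 0·0+-5·1+-2·0 ≡ 1  ⇒  (a,b)_2 = -1.
v=19: a=19^0·(≡15), b=19^1·(≡17) mod 19; (15|19)=-1, (17|19)=+1; (−1)^{0·1·9}·(-1)^1·(+1)^0 = -1.
v=31: a=31^0·(≡28), b=31^1·(≡20) mod 31; (28|31)=+1, (20|31)=+1; (−1)^{0·1·15}·(+1)^1·(+1)^0 = +1.
(-11310, -32395 / ℚ) ramifies at {2, 3, 5, 19, 29, ∞}: a division algebra.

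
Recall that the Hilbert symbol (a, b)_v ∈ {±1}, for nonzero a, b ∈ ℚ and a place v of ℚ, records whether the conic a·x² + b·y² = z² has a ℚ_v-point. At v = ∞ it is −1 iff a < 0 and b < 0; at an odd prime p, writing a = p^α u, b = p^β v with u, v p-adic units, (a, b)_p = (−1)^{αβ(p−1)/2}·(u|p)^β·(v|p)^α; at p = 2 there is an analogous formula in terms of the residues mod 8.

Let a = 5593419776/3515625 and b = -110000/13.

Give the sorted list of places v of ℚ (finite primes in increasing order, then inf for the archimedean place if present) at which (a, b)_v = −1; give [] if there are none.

(a, b) ≡ (29, -143) mod (ℚ^×)²; places V = {2, 3, 5, 7, 11, 13, 29, 31, ∞}.
(a,b)_29: α=1, u≡23; β=0, v≡2 (mod 29); (23|29)=+1, (2|29)=-1; sign (−1)^0·+1^0·-1^1 = -1.
(a,b)_3: α=-2, u≡2; β=0, v≡1 (mod 3); (2|3)=-1, (1|3)=+1; sign (−1)^0·-1^0·+1^-2 = +1.
(a,b)_13: α=0, u≡1; β=-1, v≡6 (mod 13); (1|13)=+1, (6|13)=-1; sign (−1)^0·+1^-1·-1^0 = +1.
(a,b)_5: α=-8, u≡4; β=4, v≡3 (mod 5); (4|5)=+1, (3|5)=-1; sign (−1)^0·+1^4·-1^-8 = +1.
(a,b)_∞: sgn(29)=+, sgn(-143)=−, so +1.
(a,b)_11: α=0, u≡7; β=1, v≡5 (mod 11); (7|11)=-1, (5|11)=+1; sign (−1)^0·-1^1·+1^0 = -1.
(a,b)_31: α=2, u≡13; β=0, v≡11 (mod 31); (13|31)=-1, (11|31)=-1; sign (−1)^0·-1^0·-1^2 = +1.
(a,b)_7: α=2, u≡2; β=0, v≡2 (mod 7); (2|7)=+1, (2|7)=+1; sign (−1)^0·+1^0·+1^2 = +1.
(a,b)_2: α=12, β=4; u≡5, v≡1 (mod 8); ε(u)ε(v)=0·0, αω(v)=12·0, βω(u)=4·1; sum ≡ 0  ⇒  +1.
|Ram(29, -143)| = 2, even; anisotropic at {11, 29}.

[11, 29]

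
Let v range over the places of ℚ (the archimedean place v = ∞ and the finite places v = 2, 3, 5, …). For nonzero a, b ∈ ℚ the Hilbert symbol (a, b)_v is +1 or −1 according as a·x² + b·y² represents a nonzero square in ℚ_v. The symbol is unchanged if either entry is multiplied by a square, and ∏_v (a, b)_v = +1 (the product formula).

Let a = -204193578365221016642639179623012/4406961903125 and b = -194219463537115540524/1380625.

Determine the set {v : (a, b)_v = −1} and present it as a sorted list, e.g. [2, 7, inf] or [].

[3, 7, 11, inf]

(a, b) ≡ (-165, -91) mod (ℚ^×)²; places V = {2, 3, 5, 7, 11, 13, 17, 47, ∞}.
(a,b)_11: α=7, u≡8; β=4, v≡2 (mod 11); (8|11)=-1, (2|11)=-1; sign (−1)^0·-1^4·-1^7 = -1.
(a,b)_17: α=-2, u≡10; β=0, v≡7 (mod 17); (10|17)=-1, (7|17)=-1; sign (−1)^0·-1^0·-1^-2 = +1.
(a,b)_2: α=2, β=2; u≡3, v≡5 (mod 8); ε(u)ε(v)=1·0, αω(v)=2·1, βω(u)=2·1; sum ≡ 0  ⇒  +1.
(a,b)_7: α=8, u≡5; β=5, v≡2 (mod 7); (5|7)=-1, (2|7)=+1; sign (−1)^0·-1^5·+1^8 = -1.
(a,b)_5: α=-5, u≡2; β=-4, v≡4 (mod 5); (2|5)=-1, (4|5)=+1; sign (−1)^0·-1^-4·+1^-5 = +1.
(a,b)_∞: sgn(-165)=−, sgn(-91)=−, so -1.
(a,b)_3: α=23, u≡2; β=12, v≡2 (mod 3); (2|3)=-1, (2|3)=-1; sign (−1)^0·-1^12·-1^23 = -1.
(a,b)_13: α=6, u≡9; β=5, v≡2 (mod 13); (9|13)=+1, (2|13)=-1; sign (−1)^0·+1^5·-1^6 = +1.
(a,b)_47: α=-4, u≡22; β=-2, v≡7 (mod 47); (22|47)=-1, (7|47)=+1; sign (−1)^0·-1^-2·+1^-4 = +1.
(-165, -91 / ℚ) ramifies at {3, 7, 11, ∞}: a division algebra.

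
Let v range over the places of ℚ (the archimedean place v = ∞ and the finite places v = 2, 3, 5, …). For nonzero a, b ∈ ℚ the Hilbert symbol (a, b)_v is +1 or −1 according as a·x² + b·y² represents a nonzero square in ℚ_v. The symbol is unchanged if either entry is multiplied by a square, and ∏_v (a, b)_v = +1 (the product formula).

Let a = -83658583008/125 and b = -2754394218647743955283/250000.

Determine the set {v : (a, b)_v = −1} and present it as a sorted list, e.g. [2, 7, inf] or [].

[2, 5, 7, 23, 31, inf]

(a, b) ≡ (-24006710, -403) mod (ℚ^×)²; places V = {2, 3, 5, 7, 11, 13, 23, 31, 37, ∞}.
(a,b)_11: α=2, u≡1; β=4, v≡3 (mod 11); (1|11)=+1, (3|11)=+1; sign (−1)^0·+1^4·+1^2 = +1.
(a,b)_5: α=-3, u≡2; β=-6, v≡2 (mod 5); (2|5)=-1, (2|5)=-1; sign (−1)^0·-1^-6·-1^-3 = -1.
(a,b)_23: α=1, u≡6; β=2, v≡15 (mod 23); (6|23)=+1, (15|23)=-1; sign (−1)^0·+1^2·-1^1 = -1.
(a,b)_2: α=5, β=-4; u≡5, v≡5 (mod 8); ε(u)ε(v)=0·0, αω(v)=5·1, βω(u)=-4·1; sum ≡ 1  ⇒  -1.
(a,b)_3: α=2, u≡1; β=4, v≡2 (mod 3); (1|3)=+1, (2|3)=-1; sign (−1)^0·+1^4·-1^2 = +1.
(a,b)_37: α=1, u≡20; β=2, v≡4 (mod 37); (20|37)=-1, (4|37)=+1; sign (−1)^0·-1^2·+1^1 = +1.
(a,b)_∞: sgn(-24006710)=−, sgn(-403)=−, so -1.
(a,b)_7: α=1, u≡4; β=2, v≡5 (mod 7); (4|7)=+1, (5|7)=-1; sign (−1)^0·+1^2·-1^1 = -1.
(a,b)_31: α=1, u≡19; β=3, v≡7 (mod 31); (19|31)=+1, (7|31)=+1; sign (−1)^1·+1^3·+1^1 = -1.
(a,b)_13: α=1, u≡11; β=3, v≡8 (mod 13); (11|13)=-1, (8|13)=-1; sign (−1)^0·-1^3·-1^1 = +1.
Ram(-24006710, -403) = {2, 5, 7, 23, 31, ∞}; no ℚ_2-point on the conic.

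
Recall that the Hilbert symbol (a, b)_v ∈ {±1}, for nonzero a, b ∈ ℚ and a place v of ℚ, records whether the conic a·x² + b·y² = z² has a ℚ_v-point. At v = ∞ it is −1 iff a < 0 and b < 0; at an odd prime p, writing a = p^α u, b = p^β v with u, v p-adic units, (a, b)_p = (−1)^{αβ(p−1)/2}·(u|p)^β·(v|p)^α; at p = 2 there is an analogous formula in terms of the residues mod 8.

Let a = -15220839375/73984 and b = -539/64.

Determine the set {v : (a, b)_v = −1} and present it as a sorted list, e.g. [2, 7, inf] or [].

(a, b) ≡ (-23, -11) mod (ℚ^×)²; places V = {2, 3, 5, 7, 11, 17, 23, ∞}.
(a,b)_7: α=6, u≡6; β=2, v≡3 (mod 7); (6|7)=-1, (3|7)=-1; sign (−1)^0·-1^2·-1^6 = +1.
(a,b)_∞: sgn(-23)=−, sgn(-11)=−, so -1.
(a,b)_23: α=1, u≡14; β=0, v≡2 (mod 23); (14|23)=-1, (2|23)=+1; sign (−1)^0·-1^0·+1^1 = +1.
(a,b)_5: α=4, u≡3; β=0, v≡4 (mod 5); (3|5)=-1, (4|5)=+1; sign (−1)^0·-1^0·+1^4 = +1.
(a,b)_2: α=-8, β=-6; u≡1, v≡5 (mod 8); ε(u)ε(v)=0·0, αω(v)=-8·1, βω(u)=-6·0; sum ≡ 0  ⇒  +1.
(a,b)_11: α=0, u≡8; β=1, v≡8 (mod 11); (8|11)=-1, (8|11)=-1; sign (−1)^0·-1^1·-1^0 = -1.
(a,b)_3: α=2, u≡1; β=0, v≡1 (mod 3); (1|3)=+1, (1|3)=+1; sign (−1)^0·+1^0·+1^2 = +1.
(a,b)_17: α=-2, u≡6; β=0, v≡3 (mod 17); (6|17)=-1, (3|17)=-1; sign (−1)^0·-1^0·-1^-2 = +1.
Ram(-23, -11) = {11, ∞}; no ℚ_11-point on the conic.

[11, inf]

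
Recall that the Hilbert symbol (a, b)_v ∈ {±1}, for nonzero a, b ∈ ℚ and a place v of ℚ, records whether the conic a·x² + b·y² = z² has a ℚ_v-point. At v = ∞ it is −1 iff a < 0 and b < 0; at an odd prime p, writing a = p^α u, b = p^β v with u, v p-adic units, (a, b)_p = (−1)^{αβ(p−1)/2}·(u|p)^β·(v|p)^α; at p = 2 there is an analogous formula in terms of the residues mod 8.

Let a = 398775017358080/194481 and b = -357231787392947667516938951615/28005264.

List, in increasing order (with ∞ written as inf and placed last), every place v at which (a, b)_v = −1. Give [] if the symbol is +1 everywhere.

Mod squares: a ≡ 123395, b ≡ -25415. Check v ∈ {∞, 2, 3, 5, 7, 11, 13, 17, 19, 23, 29, 37}.
v=3: a=3^-4·(≡2), b=3^-6·(≡1) mod 3; (2|3)=-1, (1|3)=+1; (−1)^{-4·-6·1}·(-1)^-6·(+1)^-4 = +1.
v=23: a=23^1·(≡1), b=23^5·(≡5) mod 23; (1|23)=+1, (5|23)=-1; (−1)^{1·5·11}·(+1)^5·(-1)^1 = +1.
v=17: a=17^2·(≡4), b=17^3·(≡15) mod 17; (4|17)=+1, (15|17)=+1; (−1)^{2·3·8}·(+1)^3·(+1)^2 = +1.
v=29: a=29^1·(≡18), b=29^2·(≡10) mod 29; (18|29)=-1, (10|29)=-1; (−1)^{1·2·14}·(-1)^2·(-1)^1 = -1.
v=37: a=37^1·(≡23), b=37^2·(≡12) mod 37; (23|37)=-1, (12|37)=+1; (−1)^{1·2·18}·(-1)^2·(+1)^1 = +1.
v=13: a=13^0·(≡12), b=13^5·(≡7) mod 13; (12|13)=+1, (7|13)=-1; (−1)^{0·5·6}·(+1)^5·(-1)^0 = +1.
v=19: a=19^2·(≡4), b=19^2·(≡11) mod 19; (4|19)=+1, (11|19)=+1; (−1)^{2·2·9}·(+1)^2·(+1)^2 = +1.
v=7: a=7^-4·(≡5), b=7^-4·(≡4) mod 7; (5|7)=-1, (4|7)=+1; (−1)^{-4·-4·3}·(-1)^-4·(+1)^-4 = +1.
v=∞: 123395 > 0 and -25415 < 0  ⇒  (a,b)_∞ = +1.
v=11: a=11^2·(≡10), b=11^4·(≡10) mod 11; (10|11)=-1, (10|11)=-1; (−1)^{2·4·5}·(-1)^4·(-1)^2 = +1.
v=2: v_2(a)=8, v_2(b)=-4; units ≡ 3, 1 (mod 8); ε·ε+αω+βω = 1·0+8·0+-4·1 ≡ 0  ⇒  (a,b)_2 = +1.
v=5: a=5^1·(≡1), b=5^1·(≡3) mod 5; (1|5)=+1, (3|5)=-1; (−1)^{1·1·2}·(+1)^1·(-1)^1 = -1.
(123395, -25415 / ℚ) ramifies at {5, 29}: a division algebra.

[5, 29]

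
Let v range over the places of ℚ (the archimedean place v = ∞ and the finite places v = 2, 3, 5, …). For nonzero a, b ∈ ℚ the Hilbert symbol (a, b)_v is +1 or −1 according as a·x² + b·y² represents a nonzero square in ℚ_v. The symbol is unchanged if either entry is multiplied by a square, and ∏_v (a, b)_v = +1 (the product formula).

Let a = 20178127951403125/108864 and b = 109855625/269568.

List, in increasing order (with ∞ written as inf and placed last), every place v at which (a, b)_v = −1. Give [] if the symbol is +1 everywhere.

Mod squares: a ≡ 21945, b ≡ 2717. Check v ∈ {∞, 2, 3, 5, 7, 11, 13, 19, 29}.
v=2: v_2(a)=-6, v_2(b)=-8; units ≡ 1, 5 (mod 8); ε·ε+αω+βω = 0·0+-6·1+-8·0 ≡ 0  ⇒  (a,b)_2 = +1.
v=11: a=11^3·(≡5), b=11^1·(≡4) mod 11; (5|11)=+1, (4|11)=+1; (−1)^{3·1·5}·(+1)^1·(+1)^3 = -1.
v=3: a=3^-5·(≡1), b=3^-4·(≡2) mod 3; (1|3)=+1, (2|3)=-1; (−1)^{-5·-4·1}·(+1)^-4·(-1)^-5 = -1.
v=5: a=5^5·(≡1), b=5^4·(≡3) mod 5; (1|5)=+1, (3|5)=-1; (−1)^{5·4·2}·(+1)^4·(-1)^5 = -1.
v=19: a=19^3·(≡10), b=19^1·(≡18) mod 19; (10|19)=-1, (18|19)=-1; (−1)^{3·1·9}·(-1)^1·(-1)^3 = -1.
v=∞: 21945 > 0 and 2717 > 0  ⇒  (a,b)_∞ = +1.
v=7: a=7^-1·(≡5), b=7^0·(≡1) mod 7; (5|7)=-1, (1|7)=+1; (−1)^{-1·0·3}·(-1)^0·(+1)^-1 = +1.
v=29: a=29^4·(≡2), b=29^2·(≡23) mod 29; (2|29)=-1, (23|29)=+1; (−1)^{4·2·14}·(-1)^2·(+1)^4 = +1.
v=13: a=13^0·(≡1), b=13^-1·(≡9) mod 13; (1|13)=+1, (9|13)=+1; (−1)^{0·-1·6}·(+1)^-1·(+1)^0 = +1.
|Ram(21945, 2717)| = 4, even; anisotropic at {3, 5, 11, 19}.

[3, 5, 11, 19]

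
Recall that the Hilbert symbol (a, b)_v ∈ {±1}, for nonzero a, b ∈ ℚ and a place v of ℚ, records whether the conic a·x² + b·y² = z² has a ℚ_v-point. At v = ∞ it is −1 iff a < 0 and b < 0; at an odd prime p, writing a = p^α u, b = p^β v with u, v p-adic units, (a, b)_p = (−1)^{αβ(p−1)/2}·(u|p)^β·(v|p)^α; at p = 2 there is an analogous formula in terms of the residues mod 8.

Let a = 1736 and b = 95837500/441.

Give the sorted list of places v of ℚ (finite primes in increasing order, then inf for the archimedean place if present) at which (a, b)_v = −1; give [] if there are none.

(a, b) ≡ (434, 38335) mod (ℚ^×)²; places V = {2, 3, 5, 7, 11, 17, 31, 41, ∞}.
(a,b)_7: α=1, u≡3; β=-2, v≡5 (mod 7); (3|7)=-1, (5|7)=-1; sign (−1)^0·-1^-2·-1^1 = -1.
(a,b)_41: α=0, u≡14; β=1, v≡32 (mod 41); (14|41)=-1, (32|41)=+1; sign (−1)^0·-1^1·+1^0 = -1.
(a,b)_31: α=1, u≡25; β=0, v≡10 (mod 31); (25|31)=+1, (10|31)=+1; sign (−1)^0·+1^0·+1^1 = +1.
(a,b)_2: α=3, β=2; u≡1, v≡7 (mod 8); ε(u)ε(v)=0·1, αω(v)=3·0, βω(u)=2·0; sum ≡ 0  ⇒  +1.
(a,b)_17: α=0, u≡2; β=1, v≡6 (mod 17); (2|17)=+1, (6|17)=-1; sign (−1)^0·+1^1·-1^0 = +1.
(a,b)_11: α=0, u≡9; β=1, v≡5 (mod 11); (9|11)=+1, (5|11)=+1; sign (−1)^0·+1^1·+1^0 = +1.
(a,b)_∞: sgn(434)=+, sgn(38335)=+, so +1.
(a,b)_5: α=0, u≡1; β=5, v≡3 (mod 5); (1|5)=+1, (3|5)=-1; sign (−1)^0·+1^5·-1^0 = +1.
(a,b)_3: α=0, u≡2; β=-2, v≡1 (mod 3); (2|3)=-1, (1|3)=+1; sign (−1)^0·-1^-2·+1^0 = +1.
Ram(434, 38335) = {7, 41}; no ℚ_7-point on the conic.

[7, 41]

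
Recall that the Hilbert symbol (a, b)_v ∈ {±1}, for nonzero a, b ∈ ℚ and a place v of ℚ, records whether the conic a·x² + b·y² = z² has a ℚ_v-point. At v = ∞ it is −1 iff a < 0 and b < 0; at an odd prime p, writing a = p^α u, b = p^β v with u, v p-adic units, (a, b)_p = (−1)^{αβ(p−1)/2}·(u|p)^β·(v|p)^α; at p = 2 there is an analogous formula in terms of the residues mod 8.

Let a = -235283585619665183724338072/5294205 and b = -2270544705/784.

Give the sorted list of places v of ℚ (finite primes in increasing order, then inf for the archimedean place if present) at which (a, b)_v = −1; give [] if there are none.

[5, 19, 29, inf]

Mod squares: a ≡ -624910, b ≡ -476905. Check v ∈ {∞, 2, 3, 5, 7, 11, 13, 19, 23, 29, 31}.
v=31: a=31^2·(≡25), b=31^0·(≡29) mod 31; (25|31)=+1, (29|31)=-1; (−1)^{2·0·15}·(+1)^0·(-1)^2 = +1.
v=29: a=29^4·(≡12), b=29^1·(≡19) mod 29; (12|29)=-1, (19|29)=-1; (−1)^{4·1·14}·(-1)^1·(-1)^4 = -1.
v=2: v_2(a)=3, v_2(b)=-4; units ≡ 1, 7 (mod 8); ε·ε+αω+βω = 0·1+3·0+-4·0 ≡ 0  ⇒  (a,b)_2 = +1.
v=5: a=5^-1·(≡3), b=5^1·(≡1) mod 5; (3|5)=-1, (1|5)=+1; (−1)^{-1·1·2}·(-1)^1·(+1)^-1 = -1.
v=23: a=23^5·(≡18), b=23^3·(≡15) mod 23; (18|23)=+1, (15|23)=-1; (−1)^{5·3·11}·(+1)^3·(-1)^5 = +1.
v=11: a=11^5·(≡4), b=11^1·(≡10) mod 11; (4|11)=+1, (10|11)=-1; (−1)^{5·1·5}·(+1)^1·(-1)^5 = +1.
v=19: a=19^1·(≡18), b=19^0·(≡8) mod 19; (18|19)=-1, (8|19)=-1; (−1)^{1·0·9}·(-1)^0·(-1)^1 = -1.
v=∞: -624910 < 0 and -476905 < 0  ⇒  (a,b)_∞ = -1.
v=13: a=13^3·(≡4), b=13^1·(≡4) mod 13; (4|13)=+1, (4|13)=+1; (−1)^{3·1·6}·(+1)^1·(+1)^3 = +1.
v=3: a=3^-2·(≡2), b=3^2·(≡2) mod 3; (2|3)=-1, (2|3)=-1; (−1)^{-2·2·1}·(-1)^2·(-1)^-2 = +1.
v=7: a=7^-6·(≡1), b=7^-2·(≡6) mod 7; (1|7)=+1, (6|7)=-1; (−1)^{-6·-2·3}·(+1)^-2·(-1)^-6 = +1.
Ram(-624910, -476905) = {5, 19, 29, ∞}; no ℚ_5-point on the conic.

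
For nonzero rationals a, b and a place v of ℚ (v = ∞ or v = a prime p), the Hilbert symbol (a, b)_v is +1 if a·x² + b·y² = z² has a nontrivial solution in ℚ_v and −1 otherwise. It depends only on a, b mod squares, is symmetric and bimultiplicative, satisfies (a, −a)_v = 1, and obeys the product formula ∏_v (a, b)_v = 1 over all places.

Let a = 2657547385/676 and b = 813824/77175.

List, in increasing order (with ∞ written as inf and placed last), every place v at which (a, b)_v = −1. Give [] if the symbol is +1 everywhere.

Mod squares: a ≡ 3159985, b ≡ 77. Check v ∈ {∞, 2, 3, 5, 7, 11, 13, 17, 19, 29, 31, 37}.
v=2: v_2(a)=-2, v_2(b)=8; units ≡ 1, 5 (mod 8); ε·ε+αω+βω = 0·0+-2·1+8·0 ≡ 0  ⇒  (a,b)_2 = +1.
v=13: a=13^-2·(≡3), b=13^0·(≡9) mod 13; (3|13)=+1, (9|13)=+1; (−1)^{-2·0·6}·(+1)^0·(+1)^-2 = +1.
v=7: a=7^0·(≡6), b=7^-3·(≡4) mod 7; (6|7)=-1, (4|7)=+1; (−1)^{0·-3·3}·(-1)^-3·(+1)^0 = -1.
v=11: a=11^0·(≡4), b=11^1·(≡2) mod 11; (4|11)=+1, (2|11)=-1; (−1)^{0·1·5}·(+1)^1·(-1)^0 = +1.
v=17: a=17^0·(≡1), b=17^2·(≡8) mod 17; (1|17)=+1, (8|17)=+1; (−1)^{0·2·8}·(+1)^2·(+1)^0 = +1.
v=29: a=29^3·(≡11), b=29^0·(≡14) mod 29; (11|29)=-1, (14|29)=-1; (−1)^{3·0·14}·(-1)^0·(-1)^3 = -1.
v=5: a=5^1·(≡2), b=5^-2·(≡2) mod 5; (2|5)=-1, (2|5)=-1; (−1)^{1·-2·2}·(-1)^-2·(-1)^1 = -1.
v=19: a=19^1·(≡14), b=19^0·(≡1) mod 19; (14|19)=-1, (1|19)=+1; (−1)^{1·0·9}·(-1)^0·(+1)^1 = +1.
v=3: a=3^0·(≡1), b=3^-2·(≡2) mod 3; (1|3)=+1, (2|3)=-1; (−1)^{0·-2·1}·(+1)^-2·(-1)^0 = +1.
v=∞: 3159985 > 0 and 77 > 0  ⇒  (a,b)_∞ = +1.
v=31: a=31^1·(≡16), b=31^0·(≡24) mod 31; (16|31)=+1, (24|31)=-1; (−1)^{1·0·15}·(+1)^0·(-1)^1 = -1.
v=37: a=37^1·(≡28), b=37^0·(≡4) mod 37; (28|37)=+1, (4|37)=+1; (−1)^{1·0·18}·(+1)^0·(+1)^1 = +1.
|Ram(3159985, 77)| = 4, even; anisotropic at {5, 7, 29, 31}.

[5, 7, 29, 31]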